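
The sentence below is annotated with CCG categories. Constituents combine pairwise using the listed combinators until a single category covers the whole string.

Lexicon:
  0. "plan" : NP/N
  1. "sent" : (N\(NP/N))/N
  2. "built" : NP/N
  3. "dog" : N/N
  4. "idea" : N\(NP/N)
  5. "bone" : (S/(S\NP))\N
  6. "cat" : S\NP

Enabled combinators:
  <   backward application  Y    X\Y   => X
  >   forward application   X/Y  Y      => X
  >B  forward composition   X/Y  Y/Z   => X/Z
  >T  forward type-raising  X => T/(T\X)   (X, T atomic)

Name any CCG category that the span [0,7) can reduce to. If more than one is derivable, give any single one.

S

[0,7] S   >
  [0,6] S/(S\NP)   <
    [0,5] N   <
      [0,1] "plan" : NP/N
      [1,5] N\(NP/N)   >
        [1,2] "sent" : (N\(NP/N))/N
        [2,5] N   <
          [2,4] NP/N   >B
            [2,3] "built" : NP/N
            [3,4] "dog" : N/N
          [4,5] "idea" : N\(NP/N)
    [5,6] "bone" : (S/(S\NP))\N
  [6,7] "cat" : S\NP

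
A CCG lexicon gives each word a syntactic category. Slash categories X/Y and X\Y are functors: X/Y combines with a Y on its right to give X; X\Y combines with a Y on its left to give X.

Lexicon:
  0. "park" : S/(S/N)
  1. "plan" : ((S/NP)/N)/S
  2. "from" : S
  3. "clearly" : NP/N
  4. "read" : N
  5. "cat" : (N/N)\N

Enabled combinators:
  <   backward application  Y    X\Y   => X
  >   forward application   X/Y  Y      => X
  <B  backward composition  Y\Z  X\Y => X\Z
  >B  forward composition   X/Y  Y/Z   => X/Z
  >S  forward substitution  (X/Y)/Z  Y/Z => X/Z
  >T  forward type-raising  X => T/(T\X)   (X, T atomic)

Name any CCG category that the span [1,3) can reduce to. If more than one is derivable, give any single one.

[0,6] S   >
  [0,1] "park" : S/(S/N)
  [1,6] S/N   >B
    [1,4] S/N   >S
      [1,3] (S/NP)/N   >
        [1,2] "plan" : ((S/NP)/N)/S
        [2,3] "from" : S
      [3,4] "clearly" : NP/N
    [4,6] N/N   <
      [4,5] "read" : N
      [5,6] "cat" : (N/N)\N

(S/NP)/N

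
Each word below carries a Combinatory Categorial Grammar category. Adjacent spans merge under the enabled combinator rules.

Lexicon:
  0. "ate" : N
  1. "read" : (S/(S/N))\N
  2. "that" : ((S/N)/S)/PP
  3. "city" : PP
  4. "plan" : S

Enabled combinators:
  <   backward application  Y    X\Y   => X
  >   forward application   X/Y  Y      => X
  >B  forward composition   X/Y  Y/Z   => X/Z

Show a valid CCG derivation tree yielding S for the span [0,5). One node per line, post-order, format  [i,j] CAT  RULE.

[0,1] N  lex  "ate"
[1,2] (S/(S/N))\N  lex  "read"
[0,2] S/(S/N)  <  k=1
[2,3] ((S/N)/S)/PP  lex  "that"
[3,4] PP  lex  "city"
[2,4] (S/N)/S  >  k=3
[4,5] S  lex  "plan"
[2,5] S/N  >  k=4
[0,5] S  >  k=2

[0,5] S   >
  [0,2] S/(S/N)   <
    [0,1] "ate" : N
    [1,2] "read" : (S/(S/N))\N
  [2,5] S/N   >
    [2,4] (S/N)/S   >
      [2,3] "that" : ((S/N)/S)/PP
      [3,4] "city" : PP
    [4,5] "plan" : S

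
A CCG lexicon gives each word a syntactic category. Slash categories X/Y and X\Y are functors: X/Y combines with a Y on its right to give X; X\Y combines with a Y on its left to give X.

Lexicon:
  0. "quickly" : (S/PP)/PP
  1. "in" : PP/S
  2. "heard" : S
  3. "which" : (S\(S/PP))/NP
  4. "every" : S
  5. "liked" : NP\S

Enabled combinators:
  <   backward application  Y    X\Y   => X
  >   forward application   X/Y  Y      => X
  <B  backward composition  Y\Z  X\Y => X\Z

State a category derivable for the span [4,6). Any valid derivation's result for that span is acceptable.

NP

[0,6] S   <
  [0,3] S/PP   >
    [0,1] "quickly" : (S/PP)/PP
    [1,3] PP   >
      [1,2] "in" : PP/S
      [2,3] "heard" : S
  [3,6] S\(S/PP)   >
    [3,4] "which" : (S\(S/PP))/NP
    [4,6] NP   <
      [4,5] "every" : S
      [5,6] "liked" : NP\S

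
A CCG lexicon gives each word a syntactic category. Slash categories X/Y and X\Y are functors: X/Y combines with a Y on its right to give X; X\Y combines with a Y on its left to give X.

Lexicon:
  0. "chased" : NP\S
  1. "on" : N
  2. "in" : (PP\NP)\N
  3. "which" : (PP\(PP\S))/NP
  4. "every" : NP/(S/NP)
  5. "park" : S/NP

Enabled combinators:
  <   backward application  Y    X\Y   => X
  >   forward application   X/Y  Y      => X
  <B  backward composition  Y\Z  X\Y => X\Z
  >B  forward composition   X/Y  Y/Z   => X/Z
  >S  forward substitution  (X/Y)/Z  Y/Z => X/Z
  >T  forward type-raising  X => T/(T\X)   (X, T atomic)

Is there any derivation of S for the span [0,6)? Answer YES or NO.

NP\S N (PP\NP)\N (PP\(PP\S))/NP NP/(S/NP) S/NP
CKY chart[0,6] = {N/(N\PP), NP/(NP\PP), PP, PP/(PP\PP), S/(S\PP)}; S ∉ chart

NO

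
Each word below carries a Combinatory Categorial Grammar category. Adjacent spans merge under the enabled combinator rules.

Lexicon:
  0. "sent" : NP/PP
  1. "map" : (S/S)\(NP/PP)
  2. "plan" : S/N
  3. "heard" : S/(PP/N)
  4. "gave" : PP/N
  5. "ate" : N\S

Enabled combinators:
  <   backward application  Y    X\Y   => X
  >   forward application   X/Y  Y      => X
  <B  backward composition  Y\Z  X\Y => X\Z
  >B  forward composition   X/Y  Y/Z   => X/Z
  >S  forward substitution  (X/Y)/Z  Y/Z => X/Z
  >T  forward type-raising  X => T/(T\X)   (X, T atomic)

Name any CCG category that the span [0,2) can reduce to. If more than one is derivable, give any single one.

[0,6] S   >
  [0,3] S/N   >B
    [0,2] S/S   <
      [0,1] "sent" : NP/PP
      [1,2] "map" : (S/S)\(NP/PP)
    [2,3] "plan" : S/N
  [3,6] N   <
    [3,5] S   >
      [3,4] "heard" : S/(PP/N)
      [4,5] "gave" : PP/N
    [5,6] "ate" : N\S

S/S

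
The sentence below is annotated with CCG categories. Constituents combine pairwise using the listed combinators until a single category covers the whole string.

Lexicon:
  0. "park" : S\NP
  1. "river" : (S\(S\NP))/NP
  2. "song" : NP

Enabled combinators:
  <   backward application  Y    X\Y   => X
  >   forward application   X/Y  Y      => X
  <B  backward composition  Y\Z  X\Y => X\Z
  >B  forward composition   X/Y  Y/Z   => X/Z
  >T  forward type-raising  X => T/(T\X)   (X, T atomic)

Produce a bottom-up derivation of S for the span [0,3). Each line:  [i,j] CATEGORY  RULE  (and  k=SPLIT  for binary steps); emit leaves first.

[0,3] S   <
  [0,1] "park" : S\NP
  [1,3] S\(S\NP)   >
    [1,2] "river" : (S\(S\NP))/NP
    [2,3] "song" : NP

[0,1] S\NP  lex  "park"
[1,2] (S\(S\NP))/NP  lex  "river"
[2,3] NP  lex  "song"
[1,3] S\(S\NP)  >  k=2
[0,3] S  <  k=1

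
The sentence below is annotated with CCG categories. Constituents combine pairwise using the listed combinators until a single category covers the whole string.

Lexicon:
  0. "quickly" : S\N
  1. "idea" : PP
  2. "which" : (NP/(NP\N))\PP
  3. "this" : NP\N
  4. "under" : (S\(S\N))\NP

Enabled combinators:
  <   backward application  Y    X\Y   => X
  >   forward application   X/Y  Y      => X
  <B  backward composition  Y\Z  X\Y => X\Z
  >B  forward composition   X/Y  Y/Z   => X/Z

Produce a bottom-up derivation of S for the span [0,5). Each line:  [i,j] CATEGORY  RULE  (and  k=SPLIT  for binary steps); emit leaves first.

[0,5] S   <
  [0,1] "quickly" : S\N
  [1,5] S\(S\N)   <
    [1,4] NP   >
      [1,3] NP/(NP\N)   <
        [1,2] "idea" : PP
        [2,3] "which" : (NP/(NP\N))\PP
      [3,4] "this" : NP\N
    [4,5] "under" : (S\(S\N))\NP

[0,1] S\N  lex  "quickly"
[1,2] PP  lex  "idea"
[2,3] (NP/(NP\N))\PP  lex  "which"
[1,3] NP/(NP\N)  <  k=2
[3,4] NP\N  lex  "this"
[1,4] NP  >  k=3
[4,5] (S\(S\N))\NP  lex  "under"
[1,5] S\(S\N)  <  k=4
[0,5] S  <  k=1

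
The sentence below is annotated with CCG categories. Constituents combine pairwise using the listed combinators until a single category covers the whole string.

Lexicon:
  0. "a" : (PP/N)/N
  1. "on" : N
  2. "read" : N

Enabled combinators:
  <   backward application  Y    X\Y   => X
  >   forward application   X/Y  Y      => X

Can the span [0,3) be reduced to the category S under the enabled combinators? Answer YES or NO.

NO

(PP/N)/N N N
CKY chart[0,3] = {PP}; S ∉ chart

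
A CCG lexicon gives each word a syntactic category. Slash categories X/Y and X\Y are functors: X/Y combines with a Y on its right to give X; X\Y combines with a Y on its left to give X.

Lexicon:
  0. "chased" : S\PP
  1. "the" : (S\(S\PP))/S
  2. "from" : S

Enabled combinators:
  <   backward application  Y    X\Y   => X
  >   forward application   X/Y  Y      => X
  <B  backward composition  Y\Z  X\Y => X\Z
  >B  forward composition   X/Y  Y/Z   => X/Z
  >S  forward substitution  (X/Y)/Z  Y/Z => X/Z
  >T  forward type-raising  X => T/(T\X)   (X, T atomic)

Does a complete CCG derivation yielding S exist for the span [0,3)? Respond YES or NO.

[0,3] S   <
  [0,1] "chased" : S\PP
  [1,3] S\(S\PP)   >
    [1,2] "the" : (S\(S\PP))/S
    [2,3] "from" : S

YES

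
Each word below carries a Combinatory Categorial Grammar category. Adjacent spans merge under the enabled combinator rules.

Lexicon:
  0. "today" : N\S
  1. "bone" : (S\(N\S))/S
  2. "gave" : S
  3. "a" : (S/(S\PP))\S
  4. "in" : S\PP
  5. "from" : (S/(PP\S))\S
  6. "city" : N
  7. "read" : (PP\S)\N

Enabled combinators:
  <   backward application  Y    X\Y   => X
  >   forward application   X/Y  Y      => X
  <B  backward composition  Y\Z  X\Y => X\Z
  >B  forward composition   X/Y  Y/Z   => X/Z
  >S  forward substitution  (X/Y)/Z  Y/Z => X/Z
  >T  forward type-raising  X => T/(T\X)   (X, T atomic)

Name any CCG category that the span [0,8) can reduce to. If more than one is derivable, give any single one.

S

[0,8] S   >
  [0,6] S/(PP\S)   <
    [0,5] S   <
      [0,1] "today" : N\S
      [1,5] S\(N\S)   >
        [1,2] "bone" : (S\(N\S))/S
        [2,5] S   >
          [2,4] S/(S\PP)   <
            [2,3] "gave" : S
            [3,4] "a" : (S/(S\PP))\S
          [4,5] "in" : S\PP
    [5,6] "from" : (S/(PP\S))\S
  [6,8] PP\S   <
    [6,7] "city" : N
    [7,8] "read" : (PP\S)\N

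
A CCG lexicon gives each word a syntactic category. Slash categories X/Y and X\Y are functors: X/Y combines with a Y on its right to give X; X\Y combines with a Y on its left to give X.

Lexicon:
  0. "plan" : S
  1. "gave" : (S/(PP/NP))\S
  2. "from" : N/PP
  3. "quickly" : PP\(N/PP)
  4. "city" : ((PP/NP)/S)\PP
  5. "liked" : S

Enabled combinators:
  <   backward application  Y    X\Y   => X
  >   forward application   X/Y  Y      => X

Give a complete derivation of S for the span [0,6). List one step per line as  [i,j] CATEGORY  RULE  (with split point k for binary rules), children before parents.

[0,6] S   >
  [0,2] S/(PP/NP)   <
    [0,1] "plan" : S
    [1,2] "gave" : (S/(PP/NP))\S
  [2,6] PP/NP   >
    [2,5] (PP/NP)/S   <
      [2,4] PP   <
        [2,3] "from" : N/PP
        [3,4] "quickly" : PP\(N/PP)
      [4,5] "city" : ((PP/NP)/S)\PP
    [5,6] "liked" : S

[0,1] S  lex  "plan"
[1,2] (S/(PP/NP))\S  lex  "gave"
[0,2] S/(PP/NP)  <  k=1
[2,3] N/PP  lex  "from"
[3,4] PP\(N/PP)  lex  "quickly"
[2,4] PP  <  k=3
[4,5] ((PP/NP)/S)\PP  lex  "city"
[2,5] (PP/NP)/S  <  k=4
[5,6] S  lex  "liked"
[2,6] PP/NP  >  k=5
[0,6] S  >  k=2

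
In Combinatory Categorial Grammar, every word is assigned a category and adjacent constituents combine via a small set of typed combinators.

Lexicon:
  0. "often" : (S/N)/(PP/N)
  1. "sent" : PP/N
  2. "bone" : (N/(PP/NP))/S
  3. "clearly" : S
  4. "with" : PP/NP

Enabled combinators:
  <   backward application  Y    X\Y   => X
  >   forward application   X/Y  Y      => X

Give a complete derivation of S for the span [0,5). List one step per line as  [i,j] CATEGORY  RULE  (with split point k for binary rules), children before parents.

[0,1] (S/N)/(PP/N)  lex  "often"
[1,2] PP/N  lex  "sent"
[0,2] S/N  >  k=1
[2,3] (N/(PP/NP))/S  lex  "bone"
[3,4] S  lex  "clearly"
[2,4] N/(PP/NP)  >  k=3
[4,5] PP/NP  lex  "with"
[2,5] N  >  k=4
[0,5] S  >  k=2

[0,5] S   >
  [0,2] S/N   >
    [0,1] "often" : (S/N)/(PP/N)
    [1,2] "sent" : PP/N
  [2,5] N   >
    [2,4] N/(PP/NP)   >
      [2,3] "bone" : (N/(PP/NP))/S
      [3,4] "clearly" : S
    [4,5] "with" : PP/NP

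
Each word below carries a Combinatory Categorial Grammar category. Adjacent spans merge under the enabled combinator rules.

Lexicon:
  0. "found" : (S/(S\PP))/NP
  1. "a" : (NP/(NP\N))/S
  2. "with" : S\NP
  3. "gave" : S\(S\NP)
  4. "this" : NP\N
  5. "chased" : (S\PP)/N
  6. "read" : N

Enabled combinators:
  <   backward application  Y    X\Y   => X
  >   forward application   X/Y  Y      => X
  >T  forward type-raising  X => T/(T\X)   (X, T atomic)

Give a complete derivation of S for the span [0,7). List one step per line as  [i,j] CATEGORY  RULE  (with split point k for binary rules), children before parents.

[0,1] (S/(S\PP))/NP  lex  "found"
[1,2] (NP/(NP\N))/S  lex  "a"
[2,3] S\NP  lex  "with"
[3,4] S\(S\NP)  lex  "gave"
[2,4] S  <  k=3
[1,4] NP/(NP\N)  >  k=2
[4,5] NP\N  lex  "this"
[1,5] NP  >  k=4
[0,5] S/(S\PP)  >  k=1
[5,6] (S\PP)/N  lex  "chased"
[6,7] N  lex  "read"
[5,7] S\PP  >  k=6
[0,7] S  >  k=5

[0,7] S   >
  [0,5] S/(S\PP)   >
    [0,1] "found" : (S/(S\PP))/NP
    [1,5] NP   >
      [1,4] NP/(NP\N)   >
        [1,2] "a" : (NP/(NP\N))/S
        [2,4] S   <
          [2,3] "with" : S\NP
          [3,4] "gave" : S\(S\NP)
      [4,5] "this" : NP\N
  [5,7] S\PP   >
    [5,6] "chased" : (S\PP)/N
    [6,7] "read" : N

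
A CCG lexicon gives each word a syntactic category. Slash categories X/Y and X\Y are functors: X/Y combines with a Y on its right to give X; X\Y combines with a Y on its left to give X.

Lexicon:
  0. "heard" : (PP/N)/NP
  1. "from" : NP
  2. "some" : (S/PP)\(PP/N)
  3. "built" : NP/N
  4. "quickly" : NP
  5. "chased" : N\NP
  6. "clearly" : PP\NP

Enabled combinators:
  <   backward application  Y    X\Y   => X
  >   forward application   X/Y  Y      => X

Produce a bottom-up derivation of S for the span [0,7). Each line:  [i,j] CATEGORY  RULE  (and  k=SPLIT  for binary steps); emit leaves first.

[0,7] S   >
  [0,3] S/PP   <
    [0,2] PP/N   >
      [0,1] "heard" : (PP/N)/NP
      [1,2] "from" : NP
    [2,3] "some" : (S/PP)\(PP/N)
  [3,7] PP   <
    [3,6] NP   >
      [3,4] "built" : NP/N
      [4,6] N   <
        [4,5] "quickly" : NP
        [5,6] "chased" : N\NP
    [6,7] "clearly" : PP\NP

[0,1] (PP/N)/NP  lex  "heard"
[1,2] NP  lex  "from"
[0,2] PP/N  >  k=1
[2,3] (S/PP)\(PP/N)  lex  "some"
[0,3] S/PP  <  k=2
[3,4] NP/N  lex  "built"
[4,5] NP  lex  "quickly"
[5,6] N\NP  lex  "chased"
[4,6] N  <  k=5
[3,6] NP  >  k=4
[6,7] PP\NP  lex  "clearly"
[3,7] PP  <  k=6
[0,7] S  >  k=3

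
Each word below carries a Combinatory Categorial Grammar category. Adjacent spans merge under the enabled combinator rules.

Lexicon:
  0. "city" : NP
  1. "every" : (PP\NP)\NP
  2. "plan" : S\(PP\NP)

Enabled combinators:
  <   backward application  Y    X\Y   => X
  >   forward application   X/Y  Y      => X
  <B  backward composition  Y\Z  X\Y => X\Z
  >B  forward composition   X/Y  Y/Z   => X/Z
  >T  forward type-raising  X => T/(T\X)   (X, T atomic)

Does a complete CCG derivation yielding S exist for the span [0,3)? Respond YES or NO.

[0,3] S   <
  [0,1] "city" : NP
  [1,3] S\NP   <B
    [1,2] "every" : (PP\NP)\NP
    [2,3] "plan" : S\(PP\NP)

YES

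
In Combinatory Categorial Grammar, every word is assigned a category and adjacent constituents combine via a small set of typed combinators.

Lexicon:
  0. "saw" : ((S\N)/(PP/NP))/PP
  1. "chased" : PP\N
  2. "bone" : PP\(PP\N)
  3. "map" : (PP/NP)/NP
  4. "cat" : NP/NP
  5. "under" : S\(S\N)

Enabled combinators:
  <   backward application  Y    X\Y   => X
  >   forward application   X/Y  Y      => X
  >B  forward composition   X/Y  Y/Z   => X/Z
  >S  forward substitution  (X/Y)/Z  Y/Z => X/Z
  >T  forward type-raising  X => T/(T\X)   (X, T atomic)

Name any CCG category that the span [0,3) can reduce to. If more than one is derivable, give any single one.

[0,6] S   <
  [0,5] S\N   >
    [0,3] (S\N)/(PP/NP)   >
      [0,1] "saw" : ((S\N)/(PP/NP))/PP
      [1,3] PP   <
        [1,2] "chased" : PP\N
        [2,3] "bone" : PP\(PP\N)
    [3,5] PP/NP   >S
      [3,4] "map" : (PP/NP)/NP
      [4,5] "cat" : NP/NP
  [5,6] "under" : S\(S\N)

(S\N)/(PP/NP)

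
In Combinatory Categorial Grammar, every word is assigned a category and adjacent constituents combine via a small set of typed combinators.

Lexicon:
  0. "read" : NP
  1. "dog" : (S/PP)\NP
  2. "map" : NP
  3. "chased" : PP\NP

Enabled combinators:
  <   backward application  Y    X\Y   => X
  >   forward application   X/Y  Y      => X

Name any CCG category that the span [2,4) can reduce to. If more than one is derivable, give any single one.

[0,4] S   >
  [0,2] S/PP   <
    [0,1] "read" : NP
    [1,2] "dog" : (S/PP)\NP
  [2,4] PP   <
    [2,3] "map" : NP
    [3,4] "chased" : PP\NP

PP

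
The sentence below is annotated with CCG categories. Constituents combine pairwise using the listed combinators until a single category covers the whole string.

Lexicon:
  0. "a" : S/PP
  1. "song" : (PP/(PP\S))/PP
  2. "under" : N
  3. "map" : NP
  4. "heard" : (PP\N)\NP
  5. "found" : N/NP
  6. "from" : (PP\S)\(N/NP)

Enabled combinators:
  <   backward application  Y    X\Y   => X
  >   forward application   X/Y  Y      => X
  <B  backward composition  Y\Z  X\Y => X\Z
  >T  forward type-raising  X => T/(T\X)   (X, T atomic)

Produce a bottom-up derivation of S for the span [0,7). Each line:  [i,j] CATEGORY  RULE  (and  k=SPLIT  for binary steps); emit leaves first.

[0,7] S   >
  [0,1] "a" : S/PP
  [1,7] PP   >
    [1,5] PP/(PP\S)   >
      [1,2] "song" : (PP/(PP\S))/PP
      [2,5] PP   <
        [2,3] "under" : N
        [3,5] PP\N   <
          [3,4] "map" : NP
          [4,5] "heard" : (PP\N)\NP
    [5,7] PP\S   <
      [5,6] "found" : N/NP
      [6,7] "from" : (PP\S)\(N/NP)

[0,1] S/PP  lex  "a"
[1,2] (PP/(PP\S))/PP  lex  "song"
[2,3] N  lex  "under"
[3,4] NP  lex  "map"
[4,5] (PP\N)\NP  lex  "heard"
[3,5] PP\N  <  k=4
[2,5] PP  <  k=3
[1,5] PP/(PP\S)  >  k=2
[5,6] N/NP  lex  "found"
[6,7] (PP\S)\(N/NP)  lex  "from"
[5,7] PP\S  <  k=6
[1,7] PP  >  k=5
[0,7] S  >  k=1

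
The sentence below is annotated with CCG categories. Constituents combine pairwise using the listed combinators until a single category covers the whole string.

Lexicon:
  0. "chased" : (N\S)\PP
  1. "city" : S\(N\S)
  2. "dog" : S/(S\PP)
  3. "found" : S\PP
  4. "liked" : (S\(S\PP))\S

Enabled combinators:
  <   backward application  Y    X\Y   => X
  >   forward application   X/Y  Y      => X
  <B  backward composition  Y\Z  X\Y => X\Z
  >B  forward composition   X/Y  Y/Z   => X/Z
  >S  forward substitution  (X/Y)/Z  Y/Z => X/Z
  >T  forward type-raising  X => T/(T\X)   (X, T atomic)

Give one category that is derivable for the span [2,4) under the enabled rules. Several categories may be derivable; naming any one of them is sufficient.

S

[0,5] S   <
  [0,2] S\PP   <B
    [0,1] "chased" : (N\S)\PP
    [1,2] "city" : S\(N\S)
  [2,5] S\(S\PP)   <
    [2,4] S   >
      [2,3] "dog" : S/(S\PP)
      [3,4] "found" : S\PP
    [4,5] "liked" : (S\(S\PP))\S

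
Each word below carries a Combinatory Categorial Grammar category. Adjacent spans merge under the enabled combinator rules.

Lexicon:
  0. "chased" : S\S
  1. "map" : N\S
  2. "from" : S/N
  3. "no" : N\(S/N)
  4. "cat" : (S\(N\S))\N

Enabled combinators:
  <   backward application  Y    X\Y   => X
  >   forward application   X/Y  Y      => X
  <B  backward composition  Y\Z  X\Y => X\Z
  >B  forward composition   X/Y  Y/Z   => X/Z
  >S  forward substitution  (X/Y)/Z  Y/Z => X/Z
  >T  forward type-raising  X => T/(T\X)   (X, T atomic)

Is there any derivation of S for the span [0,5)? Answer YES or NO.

YES

[0,5] S   <
  [0,2] N\S   <B
    [0,1] "chased" : S\S
    [1,2] "map" : N\S
  [2,5] S\(N\S)   <
    [2,4] N   <
      [2,3] "from" : S/N
      [3,4] "no" : N\(S/N)
    [4,5] "cat" : (S\(N\S))\N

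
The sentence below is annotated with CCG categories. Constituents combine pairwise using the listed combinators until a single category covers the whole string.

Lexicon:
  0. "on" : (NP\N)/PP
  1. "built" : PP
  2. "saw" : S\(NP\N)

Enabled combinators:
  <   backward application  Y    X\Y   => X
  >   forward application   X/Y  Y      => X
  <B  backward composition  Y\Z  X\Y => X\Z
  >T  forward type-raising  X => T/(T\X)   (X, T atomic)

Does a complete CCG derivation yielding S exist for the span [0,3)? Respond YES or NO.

YES

[0,3] S   <
  [0,2] NP\N   >
    [0,1] "on" : (NP\N)/PP
    [1,2] "built" : PP
  [2,3] "saw" : S\(NP\N)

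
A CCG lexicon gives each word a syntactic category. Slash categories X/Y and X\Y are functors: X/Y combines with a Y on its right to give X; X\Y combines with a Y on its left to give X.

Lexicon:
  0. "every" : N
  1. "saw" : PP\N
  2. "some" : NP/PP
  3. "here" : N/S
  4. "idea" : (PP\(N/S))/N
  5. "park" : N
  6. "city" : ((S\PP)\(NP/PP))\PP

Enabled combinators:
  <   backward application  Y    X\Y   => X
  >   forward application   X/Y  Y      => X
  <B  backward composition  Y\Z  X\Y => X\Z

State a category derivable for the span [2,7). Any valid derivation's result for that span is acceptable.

[0,7] S   <
  [0,2] PP   <
    [0,1] "every" : N
    [1,2] "saw" : PP\N
  [2,7] S\PP   <
    [2,3] "some" : NP/PP
    [3,7] (S\PP)\(NP/PP)   <
      [3,6] PP   <
        [3,4] "here" : N/S
        [4,6] PP\(N/S)   >
          [4,5] "idea" : (PP\(N/S))/N
          [5,6] "park" : N
      [6,7] "city" : ((S\PP)\(NP/PP))\PP

S\PP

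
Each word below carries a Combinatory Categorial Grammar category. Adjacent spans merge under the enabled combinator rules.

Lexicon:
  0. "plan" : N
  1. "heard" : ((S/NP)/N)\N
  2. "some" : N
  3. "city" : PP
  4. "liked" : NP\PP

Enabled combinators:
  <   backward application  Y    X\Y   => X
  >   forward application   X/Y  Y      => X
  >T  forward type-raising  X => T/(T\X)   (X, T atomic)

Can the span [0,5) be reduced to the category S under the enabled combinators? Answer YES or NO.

YES

[0,5] S   >
  [0,3] S/NP   >
    [0,2] (S/NP)/N   <
      [0,1] "plan" : N
      [1,2] "heard" : ((S/NP)/N)\N
    [2,3] "some" : N
  [3,5] NP   <
    [3,4] "city" : PP
    [4,5] "liked" : NP\PP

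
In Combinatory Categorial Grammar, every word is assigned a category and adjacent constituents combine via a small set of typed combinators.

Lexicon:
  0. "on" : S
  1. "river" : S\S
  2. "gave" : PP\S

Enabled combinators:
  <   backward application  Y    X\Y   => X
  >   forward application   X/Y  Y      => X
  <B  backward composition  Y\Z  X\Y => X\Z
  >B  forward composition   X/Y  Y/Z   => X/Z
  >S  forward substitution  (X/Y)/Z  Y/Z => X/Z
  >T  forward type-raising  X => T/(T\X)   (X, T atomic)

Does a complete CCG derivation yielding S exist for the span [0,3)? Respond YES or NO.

NO

S S\S PP\S
CKY chart[0,3] = {N/(N\PP), NP/(NP\PP), PP, PP/(PP\PP), S/(S\PP)}; S ∉ chart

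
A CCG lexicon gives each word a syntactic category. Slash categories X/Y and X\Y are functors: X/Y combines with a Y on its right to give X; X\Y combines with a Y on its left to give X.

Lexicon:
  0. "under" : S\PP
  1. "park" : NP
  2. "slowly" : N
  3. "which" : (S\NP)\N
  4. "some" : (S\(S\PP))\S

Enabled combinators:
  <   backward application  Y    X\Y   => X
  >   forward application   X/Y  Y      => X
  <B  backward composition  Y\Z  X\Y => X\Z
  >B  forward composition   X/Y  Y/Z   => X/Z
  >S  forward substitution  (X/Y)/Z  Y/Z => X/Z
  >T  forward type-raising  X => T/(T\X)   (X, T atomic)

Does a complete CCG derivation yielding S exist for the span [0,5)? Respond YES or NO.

[0,5] S   <
  [0,1] "under" : S\PP
  [1,5] S\(S\PP)   <
    [1,4] S   <
      [1,2] "park" : NP
      [2,4] S\NP   <
        [2,3] "slowly" : N
        [3,4] "which" : (S\NP)\N
    [4,5] "some" : (S\(S\PP))\S

YES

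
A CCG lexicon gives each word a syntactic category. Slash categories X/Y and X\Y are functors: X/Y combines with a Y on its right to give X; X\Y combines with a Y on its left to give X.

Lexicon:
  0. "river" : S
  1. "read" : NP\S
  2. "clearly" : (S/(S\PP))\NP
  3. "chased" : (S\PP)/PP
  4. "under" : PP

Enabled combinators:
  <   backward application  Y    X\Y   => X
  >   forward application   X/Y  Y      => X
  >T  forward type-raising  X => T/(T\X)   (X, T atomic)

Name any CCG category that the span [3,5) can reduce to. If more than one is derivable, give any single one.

[0,5] S   >
  [0,3] S/(S\PP)   <
    [0,2] NP   <
      [0,1] "river" : S
      [1,2] "read" : NP\S
    [2,3] "clearly" : (S/(S\PP))\NP
  [3,5] S\PP   >
    [3,4] "chased" : (S\PP)/PP
    [4,5] "under" : PP

S\PP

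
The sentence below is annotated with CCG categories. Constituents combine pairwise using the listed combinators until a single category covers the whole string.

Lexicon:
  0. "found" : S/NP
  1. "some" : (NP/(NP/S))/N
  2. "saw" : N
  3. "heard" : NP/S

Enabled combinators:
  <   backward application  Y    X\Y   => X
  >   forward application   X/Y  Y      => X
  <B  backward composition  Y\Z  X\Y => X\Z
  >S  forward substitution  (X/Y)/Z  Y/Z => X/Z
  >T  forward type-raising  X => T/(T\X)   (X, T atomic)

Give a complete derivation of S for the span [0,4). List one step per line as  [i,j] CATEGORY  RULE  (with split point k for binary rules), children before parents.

[0,4] S   >
  [0,1] "found" : S/NP
  [1,4] NP   >
    [1,3] NP/(NP/S)   >
      [1,2] "some" : (NP/(NP/S))/N
      [2,3] "saw" : N
    [3,4] "heard" : NP/S

[0,1] S/NP  lex  "found"
[1,2] (NP/(NP/S))/N  lex  "some"
[2,3] N  lex  "saw"
[1,3] NP/(NP/S)  >  k=2
[3,4] NP/S  lex  "heard"
[1,4] NP  >  k=3
[0,4] S  >  k=1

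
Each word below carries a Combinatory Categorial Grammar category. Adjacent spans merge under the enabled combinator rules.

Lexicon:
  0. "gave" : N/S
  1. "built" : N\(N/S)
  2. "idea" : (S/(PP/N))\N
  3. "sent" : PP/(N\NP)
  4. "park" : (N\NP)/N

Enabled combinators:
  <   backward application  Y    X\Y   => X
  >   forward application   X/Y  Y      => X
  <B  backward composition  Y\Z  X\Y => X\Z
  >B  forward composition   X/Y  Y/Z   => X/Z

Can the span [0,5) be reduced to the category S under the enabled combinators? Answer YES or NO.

[0,5] S   >
  [0,3] S/(PP/N)   <
    [0,2] N   <
      [0,1] "gave" : N/S
      [1,2] "built" : N\(N/S)
    [2,3] "idea" : (S/(PP/N))\N
  [3,5] PP/N   >B
    [3,4] "sent" : PP/(N\NP)
    [4,5] "park" : (N\NP)/N

YES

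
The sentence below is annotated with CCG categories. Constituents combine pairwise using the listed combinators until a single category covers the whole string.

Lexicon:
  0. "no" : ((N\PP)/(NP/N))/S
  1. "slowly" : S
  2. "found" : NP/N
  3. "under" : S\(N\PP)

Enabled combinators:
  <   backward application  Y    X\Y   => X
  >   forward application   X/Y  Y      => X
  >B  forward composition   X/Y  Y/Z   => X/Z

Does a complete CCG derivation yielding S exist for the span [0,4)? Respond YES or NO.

[0,4] S   <
  [0,3] N\PP   >
    [0,2] (N\PP)/(NP/N)   >
      [0,1] "no" : ((N\PP)/(NP/N))/S
      [1,2] "slowly" : S
    [2,3] "found" : NP/N
  [3,4] "under" : S\(N\PP)

YES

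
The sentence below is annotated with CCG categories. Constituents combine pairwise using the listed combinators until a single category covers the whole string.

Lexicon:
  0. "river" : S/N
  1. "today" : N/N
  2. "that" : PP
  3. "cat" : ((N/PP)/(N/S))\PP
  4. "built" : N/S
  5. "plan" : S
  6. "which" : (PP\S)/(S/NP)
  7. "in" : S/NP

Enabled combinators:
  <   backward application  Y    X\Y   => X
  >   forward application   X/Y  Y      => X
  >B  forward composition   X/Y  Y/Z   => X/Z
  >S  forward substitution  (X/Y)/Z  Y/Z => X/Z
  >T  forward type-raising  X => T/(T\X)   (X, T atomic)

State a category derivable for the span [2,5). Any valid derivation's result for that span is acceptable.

[0,8] S   >
  [0,2] S/N   >B
    [0,1] "river" : S/N
    [1,2] "today" : N/N
  [2,8] N   >
    [2,5] N/PP   >
      [2,4] (N/PP)/(N/S)   <
        [2,3] "that" : PP
        [3,4] "cat" : ((N/PP)/(N/S))\PP
      [4,5] "built" : N/S
    [5,8] PP   >
      [5,6] PP/(PP\S)   >T
        [5,6] "plan" : S
      [6,8] PP\S   >
        [6,7] "which" : (PP\S)/(S/NP)
        [7,8] "in" : S/NP

N/PP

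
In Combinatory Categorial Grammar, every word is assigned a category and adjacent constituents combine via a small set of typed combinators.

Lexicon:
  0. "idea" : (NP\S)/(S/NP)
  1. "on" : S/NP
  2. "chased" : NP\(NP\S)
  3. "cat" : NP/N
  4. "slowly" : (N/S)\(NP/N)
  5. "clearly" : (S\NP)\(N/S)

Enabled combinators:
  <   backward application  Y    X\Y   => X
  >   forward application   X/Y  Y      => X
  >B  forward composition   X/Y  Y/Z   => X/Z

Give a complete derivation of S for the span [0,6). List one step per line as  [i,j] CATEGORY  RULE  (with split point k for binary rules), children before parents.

[0,1] (NP\S)/(S/NP)  lex  "idea"
[1,2] S/NP  lex  "on"
[0,2] NP\S  >  k=1
[2,3] NP\(NP\S)  lex  "chased"
[0,3] NP  <  k=2
[3,4] NP/N  lex  "cat"
[4,5] (N/S)\(NP/N)  lex  "slowly"
[3,5] N/S  <  k=4
[5,6] (S\NP)\(N/S)  lex  "clearly"
[3,6] S\NP  <  k=5
[0,6] S  <  k=3

[0,6] S   <
  [0,3] NP   <
    [0,2] NP\S   >
      [0,1] "idea" : (NP\S)/(S/NP)
      [1,2] "on" : S/NP
    [2,3] "chased" : NP\(NP\S)
  [3,6] S\NP   <
    [3,5] N/S   <
      [3,4] "cat" : NP/N
      [4,5] "slowly" : (N/S)\(NP/N)
    [5,6] "clearly" : (S\NP)\(N/S)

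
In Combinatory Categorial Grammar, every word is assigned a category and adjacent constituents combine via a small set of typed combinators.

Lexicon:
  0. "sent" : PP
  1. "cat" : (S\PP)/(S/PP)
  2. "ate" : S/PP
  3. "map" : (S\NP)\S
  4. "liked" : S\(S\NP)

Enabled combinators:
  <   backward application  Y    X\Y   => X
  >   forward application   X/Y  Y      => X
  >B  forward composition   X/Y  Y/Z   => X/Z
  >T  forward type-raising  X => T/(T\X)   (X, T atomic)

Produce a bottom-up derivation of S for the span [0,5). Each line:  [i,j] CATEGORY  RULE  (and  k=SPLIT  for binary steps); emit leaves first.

[0,1] PP  lex  "sent"
[0,1] S/(S\PP)  >T
[1,2] (S\PP)/(S/PP)  lex  "cat"
[2,3] S/PP  lex  "ate"
[1,3] S\PP  >  k=2
[0,3] S  >  k=1
[3,4] (S\NP)\S  lex  "map"
[0,4] S\NP  <  k=3
[4,5] S\(S\NP)  lex  "liked"
[0,5] S  <  k=4

[0,5] S   <
  [0,4] S\NP   <
    [0,3] S   >
      [0,1] S/(S\PP)   >T
        [0,1] "sent" : PP
      [1,3] S\PP   >
        [1,2] "cat" : (S\PP)/(S/PP)
        [2,3] "ate" : S/PP
    [3,4] "map" : (S\NP)\S
  [4,5] "liked" : S\(S\NP)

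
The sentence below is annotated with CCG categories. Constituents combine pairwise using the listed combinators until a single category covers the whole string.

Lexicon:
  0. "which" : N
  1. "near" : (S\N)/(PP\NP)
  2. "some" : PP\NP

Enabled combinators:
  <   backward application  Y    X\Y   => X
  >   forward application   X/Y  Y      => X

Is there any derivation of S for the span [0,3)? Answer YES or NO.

[0,3] S   <
  [0,1] "which" : N
  [1,3] S\N   >
    [1,2] "near" : (S\N)/(PP\NP)
    [2,3] "some" : PP\NP

YES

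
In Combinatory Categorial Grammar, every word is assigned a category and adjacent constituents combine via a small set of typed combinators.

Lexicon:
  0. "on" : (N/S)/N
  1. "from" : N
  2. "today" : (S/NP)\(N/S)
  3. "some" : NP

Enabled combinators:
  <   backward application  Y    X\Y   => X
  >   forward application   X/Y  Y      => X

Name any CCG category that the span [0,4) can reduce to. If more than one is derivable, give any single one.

S

[0,4] S   >
  [0,3] S/NP   <
    [0,2] N/S   >
      [0,1] "on" : (N/S)/N
      [1,2] "from" : N
    [2,3] "today" : (S/NP)\(N/S)
  [3,4] "some" : NP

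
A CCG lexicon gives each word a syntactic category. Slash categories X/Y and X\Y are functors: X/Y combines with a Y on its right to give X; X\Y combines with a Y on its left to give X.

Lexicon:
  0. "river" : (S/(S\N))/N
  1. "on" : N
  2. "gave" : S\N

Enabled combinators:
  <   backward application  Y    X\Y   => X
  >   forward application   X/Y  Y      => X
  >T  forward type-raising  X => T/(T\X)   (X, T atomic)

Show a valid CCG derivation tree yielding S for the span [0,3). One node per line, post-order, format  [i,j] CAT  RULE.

[0,1] (S/(S\N))/N  lex  "river"
[1,2] N  lex  "on"
[0,2] S/(S\N)  >  k=1
[2,3] S\N  lex  "gave"
[0,3] S  >  k=2

[0,3] S   >
  [0,2] S/(S\N)   >
    [0,1] "river" : (S/(S\N))/N
    [1,2] "on" : N
  [2,3] "gave" : S\N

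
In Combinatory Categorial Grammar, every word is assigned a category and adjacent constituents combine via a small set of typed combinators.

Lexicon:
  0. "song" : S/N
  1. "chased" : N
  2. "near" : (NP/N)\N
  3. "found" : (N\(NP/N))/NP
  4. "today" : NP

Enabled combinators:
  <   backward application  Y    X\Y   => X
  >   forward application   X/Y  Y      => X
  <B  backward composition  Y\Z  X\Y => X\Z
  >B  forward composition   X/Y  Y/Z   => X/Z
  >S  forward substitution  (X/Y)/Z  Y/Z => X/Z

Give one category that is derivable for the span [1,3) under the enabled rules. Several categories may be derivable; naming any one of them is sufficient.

[0,5] S   >
  [0,1] "song" : S/N
  [1,5] N   <
    [1,3] NP/N   <
      [1,2] "chased" : N
      [2,3] "near" : (NP/N)\N
    [3,5] N\(NP/N)   >
      [3,4] "found" : (N\(NP/N))/NP
      [4,5] "today" : NP

NP/N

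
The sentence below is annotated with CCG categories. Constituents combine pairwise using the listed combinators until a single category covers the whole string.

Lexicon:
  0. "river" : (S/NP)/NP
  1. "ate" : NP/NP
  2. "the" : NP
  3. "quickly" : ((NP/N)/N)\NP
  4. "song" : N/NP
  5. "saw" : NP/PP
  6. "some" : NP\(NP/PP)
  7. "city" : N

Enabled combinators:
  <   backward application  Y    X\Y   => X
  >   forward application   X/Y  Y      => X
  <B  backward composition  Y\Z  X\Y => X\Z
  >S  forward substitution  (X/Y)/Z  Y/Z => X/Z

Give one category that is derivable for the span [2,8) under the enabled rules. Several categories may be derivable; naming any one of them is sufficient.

[0,8] S   >
  [0,2] S/NP   >S
    [0,1] "river" : (S/NP)/NP
    [1,2] "ate" : NP/NP
  [2,8] NP   >
    [2,7] NP/N   >
      [2,4] (NP/N)/N   <
        [2,3] "the" : NP
        [3,4] "quickly" : ((NP/N)/N)\NP
      [4,7] N   >
        [4,5] "song" : N/NP
        [5,7] NP   <
          [5,6] "saw" : NP/PP
          [6,7] "some" : NP\(NP/PP)
    [7,8] "city" : N

NP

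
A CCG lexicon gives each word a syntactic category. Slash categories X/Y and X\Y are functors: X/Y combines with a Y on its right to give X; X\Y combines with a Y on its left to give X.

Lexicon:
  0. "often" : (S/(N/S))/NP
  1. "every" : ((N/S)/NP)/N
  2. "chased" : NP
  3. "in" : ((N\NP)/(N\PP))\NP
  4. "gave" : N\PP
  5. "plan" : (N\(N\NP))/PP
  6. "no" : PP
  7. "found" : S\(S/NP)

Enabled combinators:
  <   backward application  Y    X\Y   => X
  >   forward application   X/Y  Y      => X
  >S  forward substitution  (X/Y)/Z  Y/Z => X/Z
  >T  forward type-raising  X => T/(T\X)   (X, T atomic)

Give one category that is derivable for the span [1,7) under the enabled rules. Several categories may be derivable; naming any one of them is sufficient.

(N/S)/NP

[0,8] S   <
  [0,7] S/NP   >S
    [0,1] "often" : (S/(N/S))/NP
    [1,7] (N/S)/NP   >
      [1,2] "every" : ((N/S)/NP)/N
      [2,7] N   <
        [2,5] N\NP   >
          [2,4] (N\NP)/(N\PP)   <
            [2,3] "chased" : NP
            [3,4] "in" : ((N\NP)/(N\PP))\NP
          [4,5] "gave" : N\PP
        [5,7] N\(N\NP)   >
          [5,6] "plan" : (N\(N\NP))/PP
          [6,7] "no" : PP
  [7,8] "found" : S\(S/NP)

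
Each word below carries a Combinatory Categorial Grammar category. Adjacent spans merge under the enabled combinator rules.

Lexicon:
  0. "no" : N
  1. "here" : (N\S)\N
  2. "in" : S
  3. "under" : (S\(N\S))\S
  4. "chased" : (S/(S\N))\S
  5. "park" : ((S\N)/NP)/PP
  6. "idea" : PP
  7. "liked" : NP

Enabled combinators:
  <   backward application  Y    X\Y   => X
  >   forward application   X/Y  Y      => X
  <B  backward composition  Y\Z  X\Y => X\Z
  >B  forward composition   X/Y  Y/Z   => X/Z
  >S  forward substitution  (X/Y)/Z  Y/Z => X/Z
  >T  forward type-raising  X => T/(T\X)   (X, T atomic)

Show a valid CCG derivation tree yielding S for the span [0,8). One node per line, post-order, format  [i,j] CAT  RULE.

[0,1] N  lex  "no"
[0,1] S/(S\N)  >T
[1,2] (N\S)\N  lex  "here"
[2,3] S  lex  "in"
[3,4] (S\(N\S))\S  lex  "under"
[2,4] S\(N\S)  <  k=3
[1,4] S\N  <B  k=2
[0,4] S  >  k=1
[4,5] (S/(S\N))\S  lex  "chased"
[0,5] S/(S\N)  <  k=4
[5,6] ((S\N)/NP)/PP  lex  "park"
[6,7] PP  lex  "idea"
[5,7] (S\N)/NP  >  k=6
[7,8] NP  lex  "liked"
[5,8] S\N  >  k=7
[0,8] S  >  k=5

[0,8] S   >
  [0,5] S/(S\N)   <
    [0,4] S   >
      [0,1] S/(S\N)   >T
        [0,1] "no" : N
      [1,4] S\N   <B
        [1,2] "here" : (N\S)\N
        [2,4] S\(N\S)   <
          [2,3] "in" : S
          [3,4] "under" : (S\(N\S))\S
    [4,5] "chased" : (S/(S\N))\S
  [5,8] S\N   >
    [5,7] (S\N)/NP   >
      [5,6] "park" : ((S\N)/NP)/PP
      [6,7] "idea" : PP
    [7,8] "liked" : NP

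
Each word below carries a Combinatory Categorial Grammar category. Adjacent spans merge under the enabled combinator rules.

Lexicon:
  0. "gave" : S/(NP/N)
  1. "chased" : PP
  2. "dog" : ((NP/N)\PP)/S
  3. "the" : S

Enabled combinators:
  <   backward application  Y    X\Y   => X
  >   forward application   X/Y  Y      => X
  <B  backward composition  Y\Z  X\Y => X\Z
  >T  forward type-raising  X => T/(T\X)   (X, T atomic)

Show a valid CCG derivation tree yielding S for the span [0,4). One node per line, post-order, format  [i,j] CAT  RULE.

[0,4] S   >
  [0,1] "gave" : S/(NP/N)
  [1,4] NP/N   <
    [1,2] "chased" : PP
    [2,4] (NP/N)\PP   >
      [2,3] "dog" : ((NP/N)\PP)/S
      [3,4] "the" : S

[0,1] S/(NP/N)  lex  "gave"
[1,2] PP  lex  "chased"
[2,3] ((NP/N)\PP)/S  lex  "dog"
[3,4] S  lex  "the"
[2,4] (NP/N)\PP  >  k=3
[1,4] NP/N  <  k=2
[0,4] S  >  k=1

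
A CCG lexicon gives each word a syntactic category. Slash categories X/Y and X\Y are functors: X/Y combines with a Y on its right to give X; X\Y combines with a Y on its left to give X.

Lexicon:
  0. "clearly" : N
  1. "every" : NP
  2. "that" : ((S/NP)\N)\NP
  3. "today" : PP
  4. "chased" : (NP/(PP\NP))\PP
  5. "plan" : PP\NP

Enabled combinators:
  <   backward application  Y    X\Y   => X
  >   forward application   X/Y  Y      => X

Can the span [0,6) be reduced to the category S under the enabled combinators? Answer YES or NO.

YES

[0,6] S   >
  [0,3] S/NP   <
    [0,1] "clearly" : N
    [1,3] (S/NP)\N   <
      [1,2] "every" : NP
      [2,3] "that" : ((S/NP)\N)\NP
  [3,6] NP   >
    [3,5] NP/(PP\NP)   <
      [3,4] "today" : PP
      [4,5] "chased" : (NP/(PP\NP))\PP
    [5,6] "plan" : PP\NP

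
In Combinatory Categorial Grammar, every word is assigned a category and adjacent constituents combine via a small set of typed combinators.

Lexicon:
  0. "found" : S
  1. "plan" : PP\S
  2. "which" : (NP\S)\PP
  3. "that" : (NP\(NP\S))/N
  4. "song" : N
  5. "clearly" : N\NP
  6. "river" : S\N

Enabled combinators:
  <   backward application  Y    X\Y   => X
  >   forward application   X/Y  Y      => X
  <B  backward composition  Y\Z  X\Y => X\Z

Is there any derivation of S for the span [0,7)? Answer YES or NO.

YES

[0,7] S   <
  [0,6] N   <
    [0,5] NP   <
      [0,2] PP   <
        [0,1] "found" : S
        [1,2] "plan" : PP\S
      [2,5] NP\PP   <B
        [2,3] "which" : (NP\S)\PP
        [3,5] NP\(NP\S)   >
          [3,4] "that" : (NP\(NP\S))/N
          [4,5] "song" : N
    [5,6] "clearly" : N\NP
  [6,7] "river" : S\N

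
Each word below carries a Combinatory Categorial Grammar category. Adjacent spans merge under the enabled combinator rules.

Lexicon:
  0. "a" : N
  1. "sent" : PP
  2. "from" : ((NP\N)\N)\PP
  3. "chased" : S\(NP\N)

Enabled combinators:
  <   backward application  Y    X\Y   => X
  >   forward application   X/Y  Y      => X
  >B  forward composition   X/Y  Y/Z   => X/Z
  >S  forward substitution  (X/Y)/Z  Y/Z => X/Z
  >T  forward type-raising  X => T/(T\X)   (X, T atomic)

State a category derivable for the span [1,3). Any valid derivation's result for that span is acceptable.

[0,4] S   <
  [0,3] NP\N   <
    [0,1] "a" : N
    [1,3] (NP\N)\N   <
      [1,2] "sent" : PP
      [2,3] "from" : ((NP\N)\N)\PP
  [3,4] "chased" : S\(NP\N)

(NP\N)\N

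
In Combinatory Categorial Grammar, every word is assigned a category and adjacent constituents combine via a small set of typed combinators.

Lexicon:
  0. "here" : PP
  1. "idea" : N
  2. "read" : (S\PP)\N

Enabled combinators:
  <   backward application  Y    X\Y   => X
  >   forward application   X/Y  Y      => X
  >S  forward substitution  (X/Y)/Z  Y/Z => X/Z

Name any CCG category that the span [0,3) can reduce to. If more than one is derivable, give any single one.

[0,3] S   <
  [0,1] "here" : PP
  [1,3] S\PP   <
    [1,2] "idea" : N
    [2,3] "read" : (S\PP)\N

S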